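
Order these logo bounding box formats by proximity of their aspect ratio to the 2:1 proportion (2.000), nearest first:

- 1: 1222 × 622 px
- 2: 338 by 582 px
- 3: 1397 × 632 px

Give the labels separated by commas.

1, 3, 2

Ratios: 1 = 1222 / 622 ≈ 1.965; 2 = 582 / 338 ≈ 1.722; 3 = 1397 / 632 ≈ 2.210.
|Δ from 2.000|: 1 0.035; 2 0.278; 3 0.210.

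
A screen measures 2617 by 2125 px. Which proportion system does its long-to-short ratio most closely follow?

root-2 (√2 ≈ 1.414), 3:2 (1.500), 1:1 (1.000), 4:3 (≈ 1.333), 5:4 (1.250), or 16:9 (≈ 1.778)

5:4

Ratio = 2617 / 2125 ≈ 1.232.
Distances: root-2 1.414 (Δ 0.182); 3:2 1.500 (Δ 0.268); 1:1 1.000 (Δ 0.232); 4:3 1.333 (Δ 0.101); 5:4 1.250 (Δ 0.018); 16:9 1.778 (Δ 0.546).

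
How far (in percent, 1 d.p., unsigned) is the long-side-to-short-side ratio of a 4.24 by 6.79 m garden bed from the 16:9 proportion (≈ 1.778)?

Ratio = 6.79 / 4.24 ≈ 1.6014.
Ideal 16:9 ≈ 1.7778. |1.6014 − 1.7778| / 1.7778 ≈ 9.92% → 9.9%.

9.9%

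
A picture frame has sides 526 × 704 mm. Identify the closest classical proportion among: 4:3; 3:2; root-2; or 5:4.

4:3

704/526 ≈ 1.338. Nearest candidates are 4:3 (1.333, off by 0.005) and root-2 (1.414, off by 0.076).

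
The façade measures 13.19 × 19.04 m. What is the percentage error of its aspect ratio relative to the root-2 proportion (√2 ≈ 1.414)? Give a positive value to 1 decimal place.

Ratio = 19.04 / 13.19 ≈ 1.4435.
Ideal root-2 ≈ 1.4142. |1.4435 − 1.4142| / 1.4142 ≈ 2.07% → 2.1%.

2.1%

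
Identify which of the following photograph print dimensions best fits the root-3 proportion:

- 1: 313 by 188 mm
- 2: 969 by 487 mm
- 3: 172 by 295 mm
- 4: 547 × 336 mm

3

Ratios (long/short): 1 ≈ 1.665; 2 ≈ 1.990; 3 ≈ 1.715; 4 ≈ 1.628.
root-3 ≈ 1.732; option 3 is nearest (Δ 0.017).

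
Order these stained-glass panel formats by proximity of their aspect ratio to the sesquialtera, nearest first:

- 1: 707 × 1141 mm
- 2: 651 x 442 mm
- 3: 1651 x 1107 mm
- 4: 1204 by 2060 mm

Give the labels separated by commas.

3, 2, 1, 4

Ratios: 1 = 1141 / 707 ≈ 1.614; 2 = 651 / 442 ≈ 1.473; 3 = 1651 / 1107 ≈ 1.491; 4 = 2060 / 1204 ≈ 1.711.
|Δ from 1.500|: 1 0.114; 2 0.027; 3 0.009; 4 0.211.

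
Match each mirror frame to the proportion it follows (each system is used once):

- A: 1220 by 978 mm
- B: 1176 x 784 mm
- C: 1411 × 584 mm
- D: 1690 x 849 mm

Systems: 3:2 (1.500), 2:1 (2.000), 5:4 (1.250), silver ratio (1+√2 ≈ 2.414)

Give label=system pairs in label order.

A = 1220/978 ≈ 1.247 → 5:4 (1.250)
B = 1176/784 ≈ 1.500 → 3:2 (1.500)
C = 1411/584 ≈ 2.416 → silver ratio (2.414)
D = 1690/849 ≈ 1.991 → 2:1 (2.000)

A=5:4, B=3:2, C=silver ratio, D=2:1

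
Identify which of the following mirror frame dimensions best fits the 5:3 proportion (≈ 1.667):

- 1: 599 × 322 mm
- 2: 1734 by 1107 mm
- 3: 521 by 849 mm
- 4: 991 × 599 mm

Target 5:3 ≈ 1.667.
1: 1.860 (Δ0.193)  2: 1.566 (Δ0.101)  3: 1.630 (Δ0.037)  4: 1.654 (Δ0.013)

4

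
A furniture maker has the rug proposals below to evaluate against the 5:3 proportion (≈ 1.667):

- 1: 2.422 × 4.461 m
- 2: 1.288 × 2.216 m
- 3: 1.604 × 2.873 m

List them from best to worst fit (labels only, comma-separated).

2, 3, 1

1: 4.461/2.422 ≈ 1.842 → |1.842 − 1.667| = 0.175
2: 2.216/1.288 ≈ 1.720 → |1.720 − 1.667| = 0.053
3: 2.873/1.604 ≈ 1.791 → |1.791 − 1.667| = 0.124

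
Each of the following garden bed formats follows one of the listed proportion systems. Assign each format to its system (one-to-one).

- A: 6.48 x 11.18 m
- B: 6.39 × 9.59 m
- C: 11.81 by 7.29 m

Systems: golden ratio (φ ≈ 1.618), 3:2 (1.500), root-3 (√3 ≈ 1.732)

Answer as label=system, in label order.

Ratios: A ≈ 1.725; B ≈ 1.501; C ≈ 1.620.
Targets: golden ratio ≈ 1.618; 3:2 ≈ 1.500; root-3 ≈ 1.732.

A=root-3, B=3:2, C=golden ratio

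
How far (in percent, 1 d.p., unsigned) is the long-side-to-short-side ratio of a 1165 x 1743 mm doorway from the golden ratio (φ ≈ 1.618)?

7.5%

Ratio = 1743 / 1165 ≈ 1.4961.
Ideal golden ratio ≈ 1.6180. |1.4961 − 1.6180| / 1.6180 ≈ 7.53% → 7.5%.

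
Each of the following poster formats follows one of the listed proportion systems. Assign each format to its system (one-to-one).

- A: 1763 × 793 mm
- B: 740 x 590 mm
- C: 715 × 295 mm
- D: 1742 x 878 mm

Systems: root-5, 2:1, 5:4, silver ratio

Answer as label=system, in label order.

A=root-5, B=5:4, C=silver ratio, D=2:1

A = 1763/793 ≈ 2.223 → root-5 (2.236)
B = 740/590 ≈ 1.254 → 5:4 (1.250)
C = 715/295 ≈ 2.424 → silver ratio (2.414)
D = 1742/878 ≈ 1.984 → 2:1 (2.000)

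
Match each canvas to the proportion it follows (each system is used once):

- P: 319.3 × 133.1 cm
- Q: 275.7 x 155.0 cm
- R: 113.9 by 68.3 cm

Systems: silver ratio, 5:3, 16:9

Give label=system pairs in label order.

P=silver ratio, Q=16:9, R=5:3

Ratios: P ≈ 2.399; Q ≈ 1.779; R ≈ 1.668.
Targets: silver ratio ≈ 2.414; 5:3 ≈ 1.667; 16:9 ≈ 1.778.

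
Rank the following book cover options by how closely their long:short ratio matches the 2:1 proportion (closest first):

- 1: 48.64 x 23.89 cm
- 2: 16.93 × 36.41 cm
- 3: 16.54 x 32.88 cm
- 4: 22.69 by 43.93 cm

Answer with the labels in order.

Ratios: 1 = 48.64 / 23.89 ≈ 2.036; 2 = 36.41 / 16.93 ≈ 2.151; 3 = 32.88 / 16.54 ≈ 1.988; 4 = 43.93 / 22.69 ≈ 1.936.
|Δ from 2.000|: 1 0.036; 2 0.151; 3 0.012; 4 0.064.

3, 1, 4, 2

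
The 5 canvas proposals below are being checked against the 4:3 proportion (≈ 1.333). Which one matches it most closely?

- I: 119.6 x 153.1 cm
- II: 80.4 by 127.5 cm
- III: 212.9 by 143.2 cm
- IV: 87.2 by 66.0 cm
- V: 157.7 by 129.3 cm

IV

Ratios (long/short): I ≈ 1.280; II ≈ 1.586; III ≈ 1.487; IV ≈ 1.321; V ≈ 1.220.
4:3 ≈ 1.333; option IV is nearest (Δ 0.012).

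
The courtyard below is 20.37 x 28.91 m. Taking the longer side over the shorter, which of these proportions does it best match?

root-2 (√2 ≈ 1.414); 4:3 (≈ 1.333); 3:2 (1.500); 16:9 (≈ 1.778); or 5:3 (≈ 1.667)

root-2

Ratio = 28.91 / 20.37 ≈ 1.419.
Distances: root-2 1.414 (Δ 0.005); 4:3 1.333 (Δ 0.086); 3:2 1.500 (Δ 0.081); 16:9 1.778 (Δ 0.359); 5:3 1.667 (Δ 0.248).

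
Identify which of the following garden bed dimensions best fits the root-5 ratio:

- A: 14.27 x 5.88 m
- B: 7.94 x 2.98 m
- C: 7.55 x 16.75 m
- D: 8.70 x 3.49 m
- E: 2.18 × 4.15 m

Ratios (long/short): A ≈ 2.427; B ≈ 2.664; C ≈ 2.219; D ≈ 2.493; E ≈ 1.904.
root-5 ≈ 2.236; option C is nearest (Δ 0.017).

C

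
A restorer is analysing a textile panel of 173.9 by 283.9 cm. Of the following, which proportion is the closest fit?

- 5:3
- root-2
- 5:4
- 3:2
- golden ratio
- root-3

283.9/173.9 ≈ 1.633. Nearest candidates are golden ratio (1.618, off by 0.015) and 5:3 (1.667, off by 0.034).

golden ratio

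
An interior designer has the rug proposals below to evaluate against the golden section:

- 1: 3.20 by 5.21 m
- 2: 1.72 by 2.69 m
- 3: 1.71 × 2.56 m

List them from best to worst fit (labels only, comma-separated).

Ratios: 1 = 5.21 / 3.20 ≈ 1.628; 2 = 2.69 / 1.72 ≈ 1.564; 3 = 2.56 / 1.71 ≈ 1.497.
|Δ from 1.618|: 1 0.010; 2 0.054; 3 0.121.

1, 2, 3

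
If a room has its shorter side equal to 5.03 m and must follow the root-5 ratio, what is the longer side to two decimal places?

11.25 m

root-5 ≈ 2.23607.
Longer side = 5.03 × 2.23607 ≈ 11.2474 → 11.25 m.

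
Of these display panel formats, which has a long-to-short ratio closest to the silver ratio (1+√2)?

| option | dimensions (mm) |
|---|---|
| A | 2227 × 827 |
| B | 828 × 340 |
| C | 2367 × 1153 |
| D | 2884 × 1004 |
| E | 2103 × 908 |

B

Target silver ratio ≈ 2.414.
A: 2.693 (Δ0.279)  B: 2.435 (Δ0.021)  C: 2.053 (Δ0.361)  D: 2.873 (Δ0.459)  E: 2.316 (Δ0.098)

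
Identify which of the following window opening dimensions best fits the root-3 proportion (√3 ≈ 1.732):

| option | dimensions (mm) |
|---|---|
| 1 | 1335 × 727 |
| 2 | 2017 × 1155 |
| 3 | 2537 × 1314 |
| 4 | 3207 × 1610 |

2

Ratios (long/short): 1 ≈ 1.836; 2 ≈ 1.746; 3 ≈ 1.931; 4 ≈ 1.992.
root-3 ≈ 1.732; option 2 is nearest (Δ 0.014).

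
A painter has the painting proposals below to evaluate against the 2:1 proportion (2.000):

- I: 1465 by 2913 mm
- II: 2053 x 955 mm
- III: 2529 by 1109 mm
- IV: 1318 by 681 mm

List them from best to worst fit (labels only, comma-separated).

I: 2913/1465 ≈ 1.988 → |1.988 − 2.000| = 0.012
II: 2053/955 ≈ 2.150 → |2.150 − 2.000| = 0.150
III: 2529/1109 ≈ 2.280 → |2.280 − 2.000| = 0.280
IV: 1318/681 ≈ 1.935 → |1.935 − 2.000| = 0.065

I, IV, II, III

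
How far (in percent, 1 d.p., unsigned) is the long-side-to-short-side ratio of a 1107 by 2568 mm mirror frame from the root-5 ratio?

Ratio = 2568 / 1107 ≈ 2.3198.
Ideal root-5 ≈ 2.2361. |2.3198 − 2.2361| / 2.2361 ≈ 3.74% → 3.7%.

3.7%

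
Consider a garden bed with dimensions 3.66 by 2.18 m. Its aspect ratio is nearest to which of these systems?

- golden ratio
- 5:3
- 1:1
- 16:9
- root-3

5:3

3.66/2.18 ≈ 1.679. Nearest candidates are 5:3 (1.667, off by 0.012) and root-3 (1.732, off by 0.053).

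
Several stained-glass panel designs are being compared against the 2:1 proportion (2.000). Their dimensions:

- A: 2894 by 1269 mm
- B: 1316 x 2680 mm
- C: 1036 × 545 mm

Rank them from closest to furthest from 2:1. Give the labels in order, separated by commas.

A: 2894/1269 ≈ 2.281 → |2.281 − 2.000| = 0.281
B: 2680/1316 ≈ 2.036 → |2.036 − 2.000| = 0.036
C: 1036/545 ≈ 1.901 → |1.901 − 2.000| = 0.099

B, C, A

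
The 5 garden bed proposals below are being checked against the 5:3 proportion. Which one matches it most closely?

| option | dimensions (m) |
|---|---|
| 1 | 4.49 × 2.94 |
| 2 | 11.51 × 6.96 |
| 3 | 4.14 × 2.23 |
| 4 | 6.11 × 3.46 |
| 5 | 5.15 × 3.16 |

2

Ratios (long/short): 1 ≈ 1.527; 2 ≈ 1.654; 3 ≈ 1.857; 4 ≈ 1.766; 5 ≈ 1.630.
5:3 ≈ 1.667; option 2 is nearest (Δ 0.013).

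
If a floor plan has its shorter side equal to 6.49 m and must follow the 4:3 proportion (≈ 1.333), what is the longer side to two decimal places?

8.65 m

4:3 ≈ 1.33333.
Longer side = 6.49 × 1.33333 ≈ 8.6533 → 8.65 m.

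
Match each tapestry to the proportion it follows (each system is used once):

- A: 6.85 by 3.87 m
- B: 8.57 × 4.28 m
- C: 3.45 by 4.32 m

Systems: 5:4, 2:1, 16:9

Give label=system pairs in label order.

Ratios: A ≈ 1.770; B ≈ 2.002; C ≈ 1.252.
Targets: 5:4 ≈ 1.250; 2:1 ≈ 2.000; 16:9 ≈ 1.778.

A=16:9, B=2:1, C=5:4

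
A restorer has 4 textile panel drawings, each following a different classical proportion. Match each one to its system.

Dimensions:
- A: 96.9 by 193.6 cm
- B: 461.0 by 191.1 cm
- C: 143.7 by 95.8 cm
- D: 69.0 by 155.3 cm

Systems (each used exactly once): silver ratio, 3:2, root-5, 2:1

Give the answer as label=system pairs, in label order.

A=2:1, B=silver ratio, C=3:2, D=root-5

A = 193.6/96.9 ≈ 1.998 → 2:1 (2.000)
B = 461.0/191.1 ≈ 2.412 → silver ratio (2.414)
C = 143.7/95.8 ≈ 1.500 → 3:2 (1.500)
D = 155.3/69.0 ≈ 2.251 → root-5 (2.236)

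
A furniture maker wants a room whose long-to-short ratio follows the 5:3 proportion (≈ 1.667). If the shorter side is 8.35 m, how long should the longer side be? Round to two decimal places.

13.92 m

5:3 ≈ 1.66667.
Longer side = 8.35 × 1.66667 ≈ 13.9167 → 13.92 m.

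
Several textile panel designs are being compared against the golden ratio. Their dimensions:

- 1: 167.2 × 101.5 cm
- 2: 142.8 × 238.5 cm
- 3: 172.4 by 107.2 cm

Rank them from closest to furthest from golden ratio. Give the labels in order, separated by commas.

1: 167.2/101.5 ≈ 1.647 → |1.647 − 1.618| = 0.029
2: 238.5/142.8 ≈ 1.670 → |1.670 − 1.618| = 0.052
3: 172.4/107.2 ≈ 1.608 → |1.608 − 1.618| = 0.010

3, 1, 2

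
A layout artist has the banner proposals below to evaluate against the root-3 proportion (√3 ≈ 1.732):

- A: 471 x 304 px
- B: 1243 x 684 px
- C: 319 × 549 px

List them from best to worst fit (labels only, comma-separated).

C, B, A

A: 471/304 ≈ 1.549 → |1.549 − 1.732| = 0.183
B: 1243/684 ≈ 1.817 → |1.817 − 1.732| = 0.085
C: 549/319 ≈ 1.721 → |1.721 − 1.732| = 0.011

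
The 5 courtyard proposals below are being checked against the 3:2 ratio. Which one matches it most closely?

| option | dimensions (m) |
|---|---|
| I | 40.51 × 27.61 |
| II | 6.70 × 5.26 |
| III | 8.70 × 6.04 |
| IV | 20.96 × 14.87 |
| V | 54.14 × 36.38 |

Ratios (long/short): I ≈ 1.467; II ≈ 1.274; III ≈ 1.440; IV ≈ 1.410; V ≈ 1.488.
3:2 ≈ 1.500; option V is nearest (Δ 0.012).

V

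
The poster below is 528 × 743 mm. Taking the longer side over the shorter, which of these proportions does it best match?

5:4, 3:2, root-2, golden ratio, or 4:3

root-2

743/528 ≈ 1.407. Nearest candidates are root-2 (1.414, off by 0.007) and 4:3 (1.333, off by 0.074).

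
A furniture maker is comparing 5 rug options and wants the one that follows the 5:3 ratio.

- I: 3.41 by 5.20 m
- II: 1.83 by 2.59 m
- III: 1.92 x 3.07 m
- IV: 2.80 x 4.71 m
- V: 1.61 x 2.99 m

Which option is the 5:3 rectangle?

Ratios (long/short): I ≈ 1.525; II ≈ 1.415; III ≈ 1.599; IV ≈ 1.682; V ≈ 1.857.
5:3 ≈ 1.667; option IV is nearest (Δ 0.015).

IV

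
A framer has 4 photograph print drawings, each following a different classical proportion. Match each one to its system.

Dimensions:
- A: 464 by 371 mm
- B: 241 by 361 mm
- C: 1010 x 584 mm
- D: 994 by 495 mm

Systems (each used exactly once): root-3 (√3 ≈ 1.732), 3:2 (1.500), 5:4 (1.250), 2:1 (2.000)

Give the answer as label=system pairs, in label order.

A = 464/371 ≈ 1.251 → 5:4 (1.250)
B = 361/241 ≈ 1.498 → 3:2 (1.500)
C = 1010/584 ≈ 1.729 → root-3 (1.732)
D = 994/495 ≈ 2.008 → 2:1 (2.000)

A=5:4, B=3:2, C=root-3, D=2:1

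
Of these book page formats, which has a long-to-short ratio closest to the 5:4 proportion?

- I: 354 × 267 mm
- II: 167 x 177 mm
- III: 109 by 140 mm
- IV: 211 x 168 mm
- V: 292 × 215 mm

IV

Ratios (long/short): I ≈ 1.326; II ≈ 1.060; III ≈ 1.284; IV ≈ 1.256; V ≈ 1.358.
5:4 ≈ 1.250; option IV is nearest (Δ 0.006).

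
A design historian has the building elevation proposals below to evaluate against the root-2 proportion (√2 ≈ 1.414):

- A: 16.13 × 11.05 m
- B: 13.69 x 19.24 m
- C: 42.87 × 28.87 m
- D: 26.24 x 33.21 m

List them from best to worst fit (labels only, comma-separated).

B, A, C, D

Ratios: A = 16.13 / 11.05 ≈ 1.460; B = 19.24 / 13.69 ≈ 1.405; C = 42.87 / 28.87 ≈ 1.485; D = 33.21 / 26.24 ≈ 1.266.
|Δ from 1.414|: A 0.046; B 0.009; C 0.071; D 0.148.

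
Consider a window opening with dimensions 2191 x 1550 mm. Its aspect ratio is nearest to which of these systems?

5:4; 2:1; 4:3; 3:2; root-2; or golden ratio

Ratio = 2191 / 1550 ≈ 1.414.
Distances: 5:4 1.250 (Δ 0.164); 2:1 2.000 (Δ 0.586); 4:3 1.333 (Δ 0.081); 3:2 1.500 (Δ 0.086); root-2 1.414 (Δ 0.000); golden ratio 1.618 (Δ 0.204).

root-2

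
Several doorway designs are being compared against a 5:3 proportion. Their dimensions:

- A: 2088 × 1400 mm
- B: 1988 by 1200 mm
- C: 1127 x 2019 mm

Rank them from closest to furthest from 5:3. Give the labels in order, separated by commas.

B, C, A

A: 2088/1400 ≈ 1.491 → |1.491 − 1.667| = 0.176
B: 1988/1200 ≈ 1.657 → |1.657 − 1.667| = 0.010
C: 2019/1127 ≈ 1.791 → |1.791 − 1.667| = 0.124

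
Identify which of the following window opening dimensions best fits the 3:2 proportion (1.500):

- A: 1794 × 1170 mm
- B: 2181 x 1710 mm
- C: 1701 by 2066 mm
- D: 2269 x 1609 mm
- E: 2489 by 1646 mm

E

Ratios (long/short): A ≈ 1.533; B ≈ 1.275; C ≈ 1.215; D ≈ 1.410; E ≈ 1.512.
3:2 ≈ 1.500; option E is nearest (Δ 0.012).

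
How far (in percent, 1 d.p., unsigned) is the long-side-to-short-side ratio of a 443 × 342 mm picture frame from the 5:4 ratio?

Ratio = 443 / 342 ≈ 1.2953.
Ideal 5:4 = 1.2500. |1.2953 − 1.2500| / 1.2500 ≈ 3.62% → 3.6%.

3.6%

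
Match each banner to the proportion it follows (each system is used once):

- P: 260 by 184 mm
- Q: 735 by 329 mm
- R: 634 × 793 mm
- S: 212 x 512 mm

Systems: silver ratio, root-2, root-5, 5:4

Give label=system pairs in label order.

P = 260/184 ≈ 1.413 → root-2 (1.414)
Q = 735/329 ≈ 2.234 → root-5 (2.236)
R = 793/634 ≈ 1.251 → 5:4 (1.250)
S = 512/212 ≈ 2.415 → silver ratio (2.414)

P=root-2, Q=root-5, R=5:4, S=silver ratio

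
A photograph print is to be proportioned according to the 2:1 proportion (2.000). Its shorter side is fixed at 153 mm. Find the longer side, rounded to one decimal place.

306.0 mm

2:1 = 2.00000.
Longer side = 153 × 2.00000 ≈ 306.000 → 306.0 mm.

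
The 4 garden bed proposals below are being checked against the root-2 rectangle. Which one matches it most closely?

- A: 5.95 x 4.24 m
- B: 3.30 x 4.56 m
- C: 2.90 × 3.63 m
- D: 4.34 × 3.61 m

Ratios (long/short): A ≈ 1.403; B ≈ 1.382; C ≈ 1.252; D ≈ 1.202.
root-2 ≈ 1.414; option A is nearest (Δ 0.011).

A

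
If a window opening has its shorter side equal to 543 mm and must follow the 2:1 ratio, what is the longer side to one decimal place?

1086.0 mm

2:1 = 2.00000.
Longer side = 543 × 2.00000 ≈ 1086.000 → 1086.0 mm.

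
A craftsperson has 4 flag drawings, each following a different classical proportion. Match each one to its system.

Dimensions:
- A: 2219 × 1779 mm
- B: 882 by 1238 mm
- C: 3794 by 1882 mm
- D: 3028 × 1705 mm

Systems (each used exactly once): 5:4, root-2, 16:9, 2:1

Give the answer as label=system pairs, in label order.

Ratios: A ≈ 1.247; B ≈ 1.404; C ≈ 2.016; D ≈ 1.776.
Targets: 5:4 ≈ 1.250; root-2 ≈ 1.414; 16:9 ≈ 1.778; 2:1 ≈ 2.000.

A=5:4, B=root-2, C=2:1, D=16:9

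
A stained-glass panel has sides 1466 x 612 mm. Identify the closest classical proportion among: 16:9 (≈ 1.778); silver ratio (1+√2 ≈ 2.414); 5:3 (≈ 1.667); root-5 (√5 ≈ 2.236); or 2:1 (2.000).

silver ratio

Ratio = 1466 / 612 ≈ 2.395.
Distances: 16:9 1.778 (Δ 0.617); silver ratio 2.414 (Δ 0.019); 5:3 1.667 (Δ 0.728); root-5 2.236 (Δ 0.159); 2:1 2.000 (Δ 0.395).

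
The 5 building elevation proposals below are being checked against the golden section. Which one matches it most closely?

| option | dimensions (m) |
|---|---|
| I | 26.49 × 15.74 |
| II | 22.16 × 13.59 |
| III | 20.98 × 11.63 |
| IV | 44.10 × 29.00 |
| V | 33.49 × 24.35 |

II

Ratios (long/short): I ≈ 1.683; II ≈ 1.631; III ≈ 1.804; IV ≈ 1.521; V ≈ 1.375.
golden ratio ≈ 1.618; option II is nearest (Δ 0.013).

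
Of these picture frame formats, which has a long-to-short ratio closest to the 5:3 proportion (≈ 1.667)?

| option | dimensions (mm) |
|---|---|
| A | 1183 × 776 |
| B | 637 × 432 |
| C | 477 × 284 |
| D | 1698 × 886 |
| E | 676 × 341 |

Ratios (long/short): A ≈ 1.524; B ≈ 1.475; C ≈ 1.680; D ≈ 1.916; E ≈ 1.982.
5:3 ≈ 1.667; option C is nearest (Δ 0.013).

C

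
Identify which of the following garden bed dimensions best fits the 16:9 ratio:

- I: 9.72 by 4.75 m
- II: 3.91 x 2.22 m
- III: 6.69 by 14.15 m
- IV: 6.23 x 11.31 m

Ratios (long/short): I ≈ 2.046; II ≈ 1.761; III ≈ 2.115; IV ≈ 1.815.
16:9 ≈ 1.778; option II is nearest (Δ 0.017).

II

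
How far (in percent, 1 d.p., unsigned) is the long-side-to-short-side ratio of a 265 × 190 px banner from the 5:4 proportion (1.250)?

11.6%

Ratio = 265 / 190 ≈ 1.3947.
Ideal 5:4 = 1.2500. |1.3947 − 1.2500| / 1.2500 ≈ 11.58% → 11.6%.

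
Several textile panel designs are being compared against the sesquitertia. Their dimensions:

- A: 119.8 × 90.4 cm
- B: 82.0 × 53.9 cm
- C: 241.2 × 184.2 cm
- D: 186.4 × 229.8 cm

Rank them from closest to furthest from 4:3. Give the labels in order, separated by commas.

A, C, D, B

Ratios: A = 119.8 / 90.4 ≈ 1.325; B = 82.0 / 53.9 ≈ 1.521; C = 241.2 / 184.2 ≈ 1.309; D = 229.8 / 186.4 ≈ 1.233.
|Δ from 1.333|: A 0.008; B 0.188; C 0.024; D 0.100.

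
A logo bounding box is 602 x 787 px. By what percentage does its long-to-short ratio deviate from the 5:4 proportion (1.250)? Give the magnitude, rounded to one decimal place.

4.6%

Ratio = 787 / 602 ≈ 1.3073.
Ideal 5:4 = 1.2500. |1.3073 − 1.2500| / 1.2500 ≈ 4.58% → 4.6%.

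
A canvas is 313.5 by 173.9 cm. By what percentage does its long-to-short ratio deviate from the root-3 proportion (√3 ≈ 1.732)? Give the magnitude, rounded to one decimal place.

4.1%

Ratio = 313.5 / 173.9 ≈ 1.8028.
Ideal root-3 ≈ 1.7321. |1.8028 − 1.7321| / 1.7321 ≈ 4.08% → 4.1%.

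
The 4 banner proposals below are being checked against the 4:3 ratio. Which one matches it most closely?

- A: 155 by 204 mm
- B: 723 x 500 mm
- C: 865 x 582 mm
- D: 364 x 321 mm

A

Ratios (long/short): A ≈ 1.316; B ≈ 1.446; C ≈ 1.486; D ≈ 1.134.
4:3 ≈ 1.333; option A is nearest (Δ 0.017).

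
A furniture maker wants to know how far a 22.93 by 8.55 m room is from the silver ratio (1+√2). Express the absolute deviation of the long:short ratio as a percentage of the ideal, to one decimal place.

11.1%

Ratio = 22.93 / 8.55 ≈ 2.6819.
Ideal silver ratio ≈ 2.4142. |2.6819 − 2.4142| / 2.4142 ≈ 11.09% → 11.1%.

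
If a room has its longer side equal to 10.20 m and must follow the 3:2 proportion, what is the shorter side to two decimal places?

6.80 m

3:2 = 1.50000.
Shorter side = 10.20 ÷ 1.50000 ≈ 6.8000 → 6.80 m.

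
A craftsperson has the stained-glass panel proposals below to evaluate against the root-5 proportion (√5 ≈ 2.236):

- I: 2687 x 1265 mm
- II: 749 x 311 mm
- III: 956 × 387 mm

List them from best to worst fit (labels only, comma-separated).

I, II, III

I: 2687/1265 ≈ 2.124 → |2.124 − 2.236| = 0.112
II: 749/311 ≈ 2.408 → |2.408 − 2.236| = 0.172
III: 956/387 ≈ 2.470 → |2.470 − 2.236| = 0.234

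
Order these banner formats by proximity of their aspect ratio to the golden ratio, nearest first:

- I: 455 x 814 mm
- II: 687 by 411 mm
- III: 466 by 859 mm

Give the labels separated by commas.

I: 814/455 ≈ 1.789 → |1.789 − 1.618| = 0.171
II: 687/411 ≈ 1.672 → |1.672 − 1.618| = 0.054
III: 859/466 ≈ 1.843 → |1.843 − 1.618| = 0.225

II, I, III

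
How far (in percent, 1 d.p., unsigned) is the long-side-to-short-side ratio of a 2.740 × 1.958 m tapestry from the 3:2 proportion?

6.7%

Ratio = 2.740 / 1.958 ≈ 1.3994.
Ideal 3:2 = 1.5000. |1.3994 − 1.5000| / 1.5000 ≈ 6.71% → 6.7%.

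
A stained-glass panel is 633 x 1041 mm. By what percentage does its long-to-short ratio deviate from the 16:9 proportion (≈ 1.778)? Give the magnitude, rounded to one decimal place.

Ratio = 1041 / 633 ≈ 1.6445.
Ideal 16:9 ≈ 1.7778. |1.6445 − 1.7778| / 1.7778 ≈ 7.50% → 7.5%.

7.5%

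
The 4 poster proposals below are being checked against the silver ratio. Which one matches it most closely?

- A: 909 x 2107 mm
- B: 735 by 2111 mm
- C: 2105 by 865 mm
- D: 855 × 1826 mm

Ratios (long/short): A ≈ 2.318; B ≈ 2.872; C ≈ 2.434; D ≈ 2.136.
silver ratio ≈ 2.414; option C is nearest (Δ 0.020).

C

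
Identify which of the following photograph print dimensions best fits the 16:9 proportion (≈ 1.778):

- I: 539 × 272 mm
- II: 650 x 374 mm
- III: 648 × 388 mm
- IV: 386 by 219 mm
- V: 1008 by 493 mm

IV

Target 16:9 ≈ 1.778.
I: 1.982 (Δ0.204)  II: 1.738 (Δ0.040)  III: 1.670 (Δ0.108)  IV: 1.763 (Δ0.015)  V: 2.045 (Δ0.267)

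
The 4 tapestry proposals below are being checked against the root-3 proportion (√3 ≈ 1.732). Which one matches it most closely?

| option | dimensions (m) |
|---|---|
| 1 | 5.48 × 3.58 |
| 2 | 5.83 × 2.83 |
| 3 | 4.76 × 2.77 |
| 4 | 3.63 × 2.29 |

Ratios (long/short): 1 ≈ 1.531; 2 ≈ 2.060; 3 ≈ 1.718; 4 ≈ 1.585.
root-3 ≈ 1.732; option 3 is nearest (Δ 0.014).

3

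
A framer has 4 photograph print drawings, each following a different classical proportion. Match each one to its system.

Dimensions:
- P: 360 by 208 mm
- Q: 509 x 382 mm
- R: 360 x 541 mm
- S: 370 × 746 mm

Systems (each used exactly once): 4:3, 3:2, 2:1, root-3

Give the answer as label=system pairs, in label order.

P = 360/208 ≈ 1.731 → root-3 (1.732)
Q = 509/382 ≈ 1.332 → 4:3 (1.333)
R = 541/360 ≈ 1.503 → 3:2 (1.500)
S = 746/370 ≈ 2.016 → 2:1 (2.000)

P=root-3, Q=4:3, R=3:2, S=2:1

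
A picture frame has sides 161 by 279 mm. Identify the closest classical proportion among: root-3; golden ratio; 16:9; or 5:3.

279/161 ≈ 1.733. Nearest candidates are root-3 (1.732, off by 0.001) and 16:9 (1.778, off by 0.045).

root-3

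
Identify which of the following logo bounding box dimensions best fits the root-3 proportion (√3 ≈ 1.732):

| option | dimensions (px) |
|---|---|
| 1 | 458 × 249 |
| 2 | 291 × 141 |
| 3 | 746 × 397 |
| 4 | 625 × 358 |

4

Target root-3 ≈ 1.732.
1: 1.839 (Δ0.107)  2: 2.064 (Δ0.332)  3: 1.879 (Δ0.147)  4: 1.746 (Δ0.014)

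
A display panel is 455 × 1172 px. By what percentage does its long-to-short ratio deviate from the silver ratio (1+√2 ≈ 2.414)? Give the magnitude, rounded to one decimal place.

6.7%

Ratio = 1172 / 455 ≈ 2.5758.
Ideal silver ratio ≈ 2.4142. |2.5758 − 2.4142| / 2.4142 ≈ 6.69% → 6.7%.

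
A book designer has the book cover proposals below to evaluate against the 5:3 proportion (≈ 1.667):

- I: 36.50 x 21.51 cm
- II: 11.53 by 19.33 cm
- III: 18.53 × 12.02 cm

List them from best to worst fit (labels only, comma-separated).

II, I, III

Ratios: I = 36.50 / 21.51 ≈ 1.697; II = 19.33 / 11.53 ≈ 1.676; III = 18.53 / 12.02 ≈ 1.542.
|Δ from 1.667|: I 0.030; II 0.009; III 0.125.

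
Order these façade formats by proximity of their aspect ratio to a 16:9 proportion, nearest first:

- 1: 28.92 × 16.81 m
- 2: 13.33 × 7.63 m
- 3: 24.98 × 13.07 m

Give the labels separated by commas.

2, 1, 3

1: 28.92/16.81 ≈ 1.720 → |1.720 − 1.778| = 0.058
2: 13.33/7.63 ≈ 1.747 → |1.747 − 1.778| = 0.031
3: 24.98/13.07 ≈ 1.911 → |1.911 − 1.778| = 0.133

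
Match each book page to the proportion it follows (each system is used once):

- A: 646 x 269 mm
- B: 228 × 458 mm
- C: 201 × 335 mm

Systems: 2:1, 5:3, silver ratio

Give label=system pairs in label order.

A=silver ratio, B=2:1, C=5:3

Ratios: A ≈ 2.401; B ≈ 2.009; C ≈ 1.667.
Targets: 2:1 ≈ 2.000; 5:3 ≈ 1.667; silver ratio ≈ 2.414.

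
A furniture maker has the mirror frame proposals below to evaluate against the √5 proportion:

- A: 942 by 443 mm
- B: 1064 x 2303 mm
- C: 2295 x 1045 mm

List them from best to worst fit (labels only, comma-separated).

C, B, A

Ratios: A = 942 / 443 ≈ 2.126; B = 2303 / 1064 ≈ 2.164; C = 2295 / 1045 ≈ 2.196.
|Δ from 2.236|: A 0.110; B 0.072; C 0.040.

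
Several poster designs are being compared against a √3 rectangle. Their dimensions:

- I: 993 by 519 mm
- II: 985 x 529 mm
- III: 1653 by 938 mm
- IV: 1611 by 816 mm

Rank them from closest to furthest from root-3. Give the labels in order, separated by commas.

III, II, I, IV

Ratios: I = 993 / 519 ≈ 1.913; II = 985 / 529 ≈ 1.862; III = 1653 / 938 ≈ 1.762; IV = 1611 / 816 ≈ 1.974.
|Δ from 1.732|: I 0.181; II 0.130; III 0.030; IV 0.242.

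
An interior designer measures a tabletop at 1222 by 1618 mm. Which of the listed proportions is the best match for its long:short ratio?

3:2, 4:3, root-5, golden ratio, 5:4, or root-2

4:3

1618/1222 ≈ 1.324. Nearest candidates are 4:3 (1.333, off by 0.009) and 5:4 (1.250, off by 0.074).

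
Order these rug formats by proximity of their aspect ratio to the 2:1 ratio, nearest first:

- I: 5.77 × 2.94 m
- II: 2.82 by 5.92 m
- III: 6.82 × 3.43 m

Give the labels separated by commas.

Ratios: I = 5.77 / 2.94 ≈ 1.963; II = 5.92 / 2.82 ≈ 2.099; III = 6.82 / 3.43 ≈ 1.988.
|Δ from 2.000|: I 0.037; II 0.099; III 0.012.

III, I, II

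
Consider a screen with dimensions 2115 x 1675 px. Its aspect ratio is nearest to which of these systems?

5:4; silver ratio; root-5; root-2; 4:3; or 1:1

5:4

2115/1675 ≈ 1.263. Nearest candidates are 5:4 (1.250, off by 0.013) and 4:3 (1.333, off by 0.070).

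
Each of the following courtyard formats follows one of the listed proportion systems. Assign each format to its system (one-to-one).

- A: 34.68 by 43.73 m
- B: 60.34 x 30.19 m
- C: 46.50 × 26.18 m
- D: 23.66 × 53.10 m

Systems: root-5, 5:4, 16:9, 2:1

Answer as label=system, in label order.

A=5:4, B=2:1, C=16:9, D=root-5

Ratios: A ≈ 1.261; B ≈ 1.999; C ≈ 1.776; D ≈ 2.244.
Targets: root-5 ≈ 2.236; 5:4 ≈ 1.250; 16:9 ≈ 1.778; 2:1 ≈ 2.000.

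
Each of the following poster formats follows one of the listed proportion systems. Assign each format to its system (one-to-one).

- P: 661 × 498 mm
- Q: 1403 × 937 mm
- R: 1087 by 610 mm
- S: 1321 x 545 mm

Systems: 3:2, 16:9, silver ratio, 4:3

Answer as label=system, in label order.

P = 661/498 ≈ 1.327 → 4:3 (1.333)
Q = 1403/937 ≈ 1.497 → 3:2 (1.500)
R = 1087/610 ≈ 1.782 → 16:9 (1.778)
S = 1321/545 ≈ 2.424 → silver ratio (2.414)

P=4:3, Q=3:2, R=16:9, S=silver ratio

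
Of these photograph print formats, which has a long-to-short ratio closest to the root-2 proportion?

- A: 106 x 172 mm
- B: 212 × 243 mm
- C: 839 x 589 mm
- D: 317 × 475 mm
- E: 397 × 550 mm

Ratios (long/short): A ≈ 1.623; B ≈ 1.146; C ≈ 1.424; D ≈ 1.498; E ≈ 1.385.
root-2 ≈ 1.414; option C is nearest (Δ 0.010).

C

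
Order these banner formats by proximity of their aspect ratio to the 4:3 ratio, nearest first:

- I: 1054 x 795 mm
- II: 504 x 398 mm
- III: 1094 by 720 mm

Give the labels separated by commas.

Ratios: I = 1054 / 795 ≈ 1.326; II = 504 / 398 ≈ 1.266; III = 1094 / 720 ≈ 1.519.
|Δ from 1.333|: I 0.007; II 0.067; III 0.186.

I, II, III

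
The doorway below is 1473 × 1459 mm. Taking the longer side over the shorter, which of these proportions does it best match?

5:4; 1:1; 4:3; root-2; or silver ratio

1473/1459 ≈ 1.010. Nearest candidates are 1:1 (1.000, off by 0.010) and 5:4 (1.250, off by 0.240).

1:1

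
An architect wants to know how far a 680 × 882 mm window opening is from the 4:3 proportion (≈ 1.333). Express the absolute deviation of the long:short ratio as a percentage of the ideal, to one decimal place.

Ratio = 882 / 680 ≈ 1.2971.
Ideal 4:3 ≈ 1.3333. |1.2971 − 1.3333| / 1.3333 ≈ 2.72% → 2.7%.

2.7%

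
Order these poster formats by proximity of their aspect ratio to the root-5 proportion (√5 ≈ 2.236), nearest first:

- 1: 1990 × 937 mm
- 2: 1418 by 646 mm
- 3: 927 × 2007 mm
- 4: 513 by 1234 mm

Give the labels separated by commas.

Ratios: 1 = 1990 / 937 ≈ 2.124; 2 = 1418 / 646 ≈ 2.195; 3 = 2007 / 927 ≈ 2.165; 4 = 1234 / 513 ≈ 2.405.
|Δ from 2.236|: 1 0.112; 2 0.041; 3 0.071; 4 0.169.

2, 3, 1, 4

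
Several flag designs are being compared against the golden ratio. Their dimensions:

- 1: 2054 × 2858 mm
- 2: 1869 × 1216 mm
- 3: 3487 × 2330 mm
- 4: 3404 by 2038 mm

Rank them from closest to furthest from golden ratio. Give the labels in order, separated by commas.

4, 2, 3, 1

1: 2858/2054 ≈ 1.391 → |1.391 − 1.618| = 0.227
2: 1869/1216 ≈ 1.537 → |1.537 − 1.618| = 0.081
3: 3487/2330 ≈ 1.497 → |1.497 − 1.618| = 0.121
4: 3404/2038 ≈ 1.670 → |1.670 − 1.618| = 0.052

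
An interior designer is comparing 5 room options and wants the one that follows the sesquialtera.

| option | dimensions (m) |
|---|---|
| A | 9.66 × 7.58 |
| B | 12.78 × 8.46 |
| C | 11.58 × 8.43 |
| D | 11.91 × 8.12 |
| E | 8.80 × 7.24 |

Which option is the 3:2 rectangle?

Target 3:2 ≈ 1.500.
A: 1.274 (Δ0.226)  B: 1.511 (Δ0.011)  C: 1.374 (Δ0.126)  D: 1.467 (Δ0.033)  E: 1.215 (Δ0.285)

B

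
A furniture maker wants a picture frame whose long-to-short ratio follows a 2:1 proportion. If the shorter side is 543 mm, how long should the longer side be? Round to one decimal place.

2:1 = 2.00000.
Longer side = 543 × 2.00000 ≈ 1086.000 → 1086.0 mm.

1086.0 mm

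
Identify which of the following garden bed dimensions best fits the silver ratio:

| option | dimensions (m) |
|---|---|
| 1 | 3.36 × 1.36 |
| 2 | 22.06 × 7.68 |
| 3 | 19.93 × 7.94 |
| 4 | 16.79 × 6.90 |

4

Target silver ratio ≈ 2.414.
1: 2.471 (Δ0.057)  2: 2.872 (Δ0.458)  3: 2.510 (Δ0.096)  4: 2.433 (Δ0.019)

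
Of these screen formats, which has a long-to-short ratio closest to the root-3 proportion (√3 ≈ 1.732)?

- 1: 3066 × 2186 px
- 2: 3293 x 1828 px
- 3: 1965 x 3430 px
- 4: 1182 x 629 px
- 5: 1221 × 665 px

Ratios (long/short): 1 ≈ 1.403; 2 ≈ 1.801; 3 ≈ 1.746; 4 ≈ 1.879; 5 ≈ 1.836.
root-3 ≈ 1.732; option 3 is nearest (Δ 0.014).

3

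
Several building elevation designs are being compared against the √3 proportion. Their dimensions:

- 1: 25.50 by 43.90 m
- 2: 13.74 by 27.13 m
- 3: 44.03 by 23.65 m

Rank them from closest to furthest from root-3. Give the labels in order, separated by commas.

Ratios: 1 = 43.90 / 25.50 ≈ 1.722; 2 = 27.13 / 13.74 ≈ 1.975; 3 = 44.03 / 23.65 ≈ 1.862.
|Δ from 1.732|: 1 0.010; 2 0.243; 3 0.130.

1, 3, 2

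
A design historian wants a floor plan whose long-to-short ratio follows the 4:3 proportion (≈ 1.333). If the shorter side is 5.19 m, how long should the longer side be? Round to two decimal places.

4:3 ≈ 1.33333.
Longer side = 5.19 × 1.33333 ≈ 6.9200 → 6.92 m.

6.92 m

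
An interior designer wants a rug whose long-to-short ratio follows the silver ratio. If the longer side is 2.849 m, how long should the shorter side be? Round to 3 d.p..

silver ratio ≈ 2.41421.
Shorter side = 2.849 ÷ 2.41421 ≈ 1.18010 → 1.180 m.

1.180 m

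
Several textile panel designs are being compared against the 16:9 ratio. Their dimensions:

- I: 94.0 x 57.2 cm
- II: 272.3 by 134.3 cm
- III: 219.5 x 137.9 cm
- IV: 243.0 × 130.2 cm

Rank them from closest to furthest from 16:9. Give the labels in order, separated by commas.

IV, I, III, II

Ratios: I = 94.0 / 57.2 ≈ 1.643; II = 272.3 / 134.3 ≈ 2.028; III = 219.5 / 137.9 ≈ 1.592; IV = 243.0 / 130.2 ≈ 1.866.
|Δ from 1.778|: I 0.135; II 0.250; III 0.186; IV 0.088.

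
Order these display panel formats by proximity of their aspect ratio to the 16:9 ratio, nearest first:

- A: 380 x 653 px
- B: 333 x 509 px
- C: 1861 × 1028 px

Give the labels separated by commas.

C, A, B

A: 653/380 ≈ 1.718 → |1.718 − 1.778| = 0.060
B: 509/333 ≈ 1.529 → |1.529 − 1.778| = 0.249
C: 1861/1028 ≈ 1.810 → |1.810 − 1.778| = 0.032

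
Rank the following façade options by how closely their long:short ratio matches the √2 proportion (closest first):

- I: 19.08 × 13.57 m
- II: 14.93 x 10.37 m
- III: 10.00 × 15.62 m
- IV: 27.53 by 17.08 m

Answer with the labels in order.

Ratios: I = 19.08 / 13.57 ≈ 1.406; II = 14.93 / 10.37 ≈ 1.440; III = 15.62 / 10.00 ≈ 1.562; IV = 27.53 / 17.08 ≈ 1.612.
|Δ from 1.414|: I 0.008; II 0.026; III 0.148; IV 0.198.

I, II, III, IV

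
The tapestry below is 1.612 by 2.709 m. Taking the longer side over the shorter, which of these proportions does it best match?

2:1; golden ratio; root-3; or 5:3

2.709/1.612 ≈ 1.681. Nearest candidates are 5:3 (1.667, off by 0.014) and root-3 (1.732, off by 0.051).

5:3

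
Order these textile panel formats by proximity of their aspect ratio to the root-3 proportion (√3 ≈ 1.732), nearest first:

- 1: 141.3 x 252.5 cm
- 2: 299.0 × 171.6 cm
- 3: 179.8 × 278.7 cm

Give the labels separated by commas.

Ratios: 1 = 252.5 / 141.3 ≈ 1.787; 2 = 299.0 / 171.6 ≈ 1.742; 3 = 278.7 / 179.8 ≈ 1.550.
|Δ from 1.732|: 1 0.055; 2 0.010; 3 0.182.

2, 1, 3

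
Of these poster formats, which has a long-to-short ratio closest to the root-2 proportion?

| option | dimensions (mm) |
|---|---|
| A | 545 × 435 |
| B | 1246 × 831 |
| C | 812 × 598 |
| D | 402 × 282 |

Ratios (long/short): A ≈ 1.253; B ≈ 1.499; C ≈ 1.358; D ≈ 1.426.
root-2 ≈ 1.414; option D is nearest (Δ 0.012).

D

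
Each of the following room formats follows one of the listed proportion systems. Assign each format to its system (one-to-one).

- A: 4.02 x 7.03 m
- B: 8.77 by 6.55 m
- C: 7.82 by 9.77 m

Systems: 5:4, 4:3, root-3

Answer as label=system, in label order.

A=root-3, B=4:3, C=5:4

A = 7.03/4.02 ≈ 1.749 → root-3 (1.732)
B = 8.77/6.55 ≈ 1.339 → 4:3 (1.333)
C = 9.77/7.82 ≈ 1.249 → 5:4 (1.250)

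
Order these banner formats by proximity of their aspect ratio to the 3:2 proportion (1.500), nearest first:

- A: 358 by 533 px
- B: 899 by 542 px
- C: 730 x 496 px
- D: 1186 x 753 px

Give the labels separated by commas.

A: 533/358 ≈ 1.489 → |1.489 − 1.500| = 0.011
B: 899/542 ≈ 1.659 → |1.659 − 1.500| = 0.159
C: 730/496 ≈ 1.472 → |1.472 − 1.500| = 0.028
D: 1186/753 ≈ 1.575 → |1.575 − 1.500| = 0.075

A, C, D, B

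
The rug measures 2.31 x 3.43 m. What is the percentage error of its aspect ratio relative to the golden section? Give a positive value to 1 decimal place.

Ratio = 3.43 / 2.31 ≈ 1.4848.
Ideal golden ratio ≈ 1.6180. |1.4848 − 1.6180| / 1.6180 ≈ 8.23% → 8.2%.

8.2%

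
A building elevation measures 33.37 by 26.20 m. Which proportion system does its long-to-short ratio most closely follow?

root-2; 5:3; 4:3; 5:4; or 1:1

5:4

Ratio = 33.37 / 26.20 ≈ 1.274.
Distances: root-2 1.414 (Δ 0.140); 5:3 1.667 (Δ 0.393); 4:3 1.333 (Δ 0.059); 5:4 1.250 (Δ 0.024); 1:1 1.000 (Δ 0.274).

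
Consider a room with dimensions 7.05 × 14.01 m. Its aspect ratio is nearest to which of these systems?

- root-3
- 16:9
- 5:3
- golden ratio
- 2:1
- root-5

2:1

14.01/7.05 ≈ 1.987. Nearest candidates are 2:1 (2.000, off by 0.013) and 16:9 (1.778, off by 0.209).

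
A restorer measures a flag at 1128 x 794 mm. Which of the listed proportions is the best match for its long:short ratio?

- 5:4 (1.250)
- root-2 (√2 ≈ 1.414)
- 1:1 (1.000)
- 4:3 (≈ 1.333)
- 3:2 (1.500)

root-2

1128/794 ≈ 1.421. Nearest candidates are root-2 (1.414, off by 0.007) and 3:2 (1.500, off by 0.079).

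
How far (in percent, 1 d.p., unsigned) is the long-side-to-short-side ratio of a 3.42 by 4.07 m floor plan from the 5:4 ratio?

4.8%

Ratio = 4.07 / 3.42 ≈ 1.1901.
Ideal 5:4 = 1.2500. |1.1901 − 1.2500| / 1.2500 ≈ 4.79% → 4.8%.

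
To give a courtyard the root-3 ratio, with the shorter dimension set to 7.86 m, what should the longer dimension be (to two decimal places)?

root-3 ≈ 1.73205.
Longer side = 7.86 × 1.73205 ≈ 13.6139 → 13.61 m.

13.61 m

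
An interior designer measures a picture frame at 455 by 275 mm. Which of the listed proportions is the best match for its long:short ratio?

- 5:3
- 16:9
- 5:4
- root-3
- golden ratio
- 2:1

Ratio = 455 / 275 ≈ 1.655.
Distances: 5:3 1.667 (Δ 0.012); 16:9 1.778 (Δ 0.123); 5:4 1.250 (Δ 0.405); root-3 1.732 (Δ 0.077); golden ratio 1.618 (Δ 0.037); 2:1 2.000 (Δ 0.345).

5:3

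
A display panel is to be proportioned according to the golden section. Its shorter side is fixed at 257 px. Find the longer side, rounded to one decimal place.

415.8 px

golden ratio ≈ 1.61803.
Longer side = 257 × 1.61803 ≈ 415.834 → 415.8 px.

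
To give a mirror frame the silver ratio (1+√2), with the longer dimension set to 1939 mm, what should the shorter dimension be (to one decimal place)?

803.2 mm

silver ratio ≈ 2.41421.
Shorter side = 1939 ÷ 2.41421 ≈ 803.161 → 803.2 mm.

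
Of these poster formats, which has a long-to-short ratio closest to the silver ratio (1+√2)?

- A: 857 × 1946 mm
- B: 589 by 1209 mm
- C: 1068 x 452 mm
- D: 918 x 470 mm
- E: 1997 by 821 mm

E

Ratios (long/short): A ≈ 2.271; B ≈ 2.053; C ≈ 2.363; D ≈ 1.953; E ≈ 2.432.
silver ratio ≈ 2.414; option E is nearest (Δ 0.018).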